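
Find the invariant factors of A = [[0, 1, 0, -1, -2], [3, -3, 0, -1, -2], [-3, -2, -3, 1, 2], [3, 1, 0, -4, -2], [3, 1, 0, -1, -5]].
The Jordan structure of A has elementary divisors (x + 3)^3, (x + 3), (x + 3). Arranging the block sizes at each eigenvalue in decreasing order and taking row products gives the invariant factors.

Invariant factors (smallest first, each dividing the next): x + 3, x + 3, (x + 3)^3.

Check: the last factor (x + 3)^3 is the minimal polynomial, and the product (x + 3)^5 is the characteristic polynomial.

x + 3, x + 3, (x + 3)^3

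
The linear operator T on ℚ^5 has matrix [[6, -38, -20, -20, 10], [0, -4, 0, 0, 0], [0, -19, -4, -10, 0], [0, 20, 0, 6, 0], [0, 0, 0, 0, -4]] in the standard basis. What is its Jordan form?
J = [[-4, 1, 0, 0, 0], [0, -4, 0, 0, 0], [0, 0, -4, 0, 0], [0, 0, 0, 6, 0], [0, 0, 0, 0, 6]]

The characteristic polynomial is det(xI - A) = (x - 6)^2(x + 4)^3, so the eigenvalues are -4 (algebraic multiplicity 3), 6 (algebraic multiplicity 2).

For λ = -4: rank(A + 4I) = 3, rank((A + 4I)^2) = 2. The eigenspace has dimension 5 - 3 = 2, so there are 2 Jordan blocks; the rank sequence gives block sizes [2, 1].

For λ = 6: rank(A - 6I) = 3. The eigenspace has dimension 5 - 3 = 2, so there are 2 Jordan blocks; the rank sequence gives block sizes [1, 1].

Assembling the blocks gives the Jordan form J above.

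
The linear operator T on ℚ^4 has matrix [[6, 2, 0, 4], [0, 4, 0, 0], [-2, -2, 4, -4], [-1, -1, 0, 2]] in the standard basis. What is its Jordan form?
J = [[4, 1, 0, 0], [0, 4, 0, 0], [0, 0, 4, 0], [0, 0, 0, 4]]

The characteristic polynomial is det(xI - A) = (x - 4)^4, so the eigenvalues are 4 (algebraic multiplicity 4).

For λ = 4: rank(A - 4I) = 1, rank((A - 4I)^2) = 0. The eigenspace has dimension 4 - 1 = 3, so there are 3 Jordan blocks; the rank sequence gives block sizes [2, 1, 1].

Assembling the blocks gives the Jordan form J above.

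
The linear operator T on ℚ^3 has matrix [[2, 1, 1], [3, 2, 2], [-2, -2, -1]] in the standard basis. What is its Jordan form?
The characteristic polynomial is det(xI - A) = (x - 1)^3, so the eigenvalues are 1 (algebraic multiplicity 3).

For λ = 1: rank(A - I) = 2, rank((A - I)^2) = 1, rank((A - I)^3) = 0. The eigenspace has dimension 3 - 2 = 1, so there is 1 Jordan block; the rank sequence gives block sizes [3].

Assembling the blocks gives the Jordan form J above.

J = [[1, 1, 0], [0, 1, 1], [0, 0, 1]]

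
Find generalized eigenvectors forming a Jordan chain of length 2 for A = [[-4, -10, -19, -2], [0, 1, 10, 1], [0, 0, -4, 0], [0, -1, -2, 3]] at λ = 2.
v_1 = [[0, 0, 0, 1]]^T, v_2 = [[-2, 1, 0, 1]]^T

We seek v_1 ∈ ker((A - 2I)^2) \ ker(A - 2I), then set v_{i+1} = (A - 2I) v_i.

One such chain is v_1 = [[0, 0, 0, 1]]^T, v_2 = [[-2, 1, 0, 1]]^T. Check: (A - 2I) v_2 = [[0, 0, 0, 0]]^T = 0.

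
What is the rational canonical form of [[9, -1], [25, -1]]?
R = [[0, -16], [1, 8]]

The invariant factors of A (the non-unit diagonal entries of the Smith normal form of xI - A over ℚ[x]) are (x - 4)^2, each dividing the next. The characteristic polynomial is their product, (x - 4)^2.

The rational canonical form is the block-diagonal matrix of companion matrices C(f_i):
R = [[0, -16], [1, 8]].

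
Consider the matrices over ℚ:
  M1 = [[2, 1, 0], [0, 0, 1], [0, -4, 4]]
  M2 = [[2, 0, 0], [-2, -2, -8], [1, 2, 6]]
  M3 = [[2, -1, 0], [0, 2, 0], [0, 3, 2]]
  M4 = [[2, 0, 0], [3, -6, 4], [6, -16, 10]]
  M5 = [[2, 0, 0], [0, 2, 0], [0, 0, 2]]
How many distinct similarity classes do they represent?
3 classes: {M1}, {M2, M3, M4}, {M5}

Characteristic polynomials: χ_{M1} = (x - 2)^3, χ_{M2} = (x - 2)^3, χ_{M3} = (x - 2)^3, χ_{M4} = (x - 2)^3, χ_{M5} = (x - 2)^3.

{M1}: invariant factors (x - 2)^3.

{M2, M3, M4}: invariant factors x - 2, (x - 2)^2.

{M5}: invariant factors x - 2, x - 2, x - 2.

Matrices are similar if and only if their invariant-factor lists agree; the partition into similarity classes is {M1}, {M2, M3, M4}, {M5}.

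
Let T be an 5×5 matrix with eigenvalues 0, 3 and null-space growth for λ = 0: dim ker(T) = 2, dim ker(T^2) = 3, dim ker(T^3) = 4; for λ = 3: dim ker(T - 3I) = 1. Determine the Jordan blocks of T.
Jordan blocks: (0, 3), (0, 1), (3, 1)

λ = 0: successive nullity increments [2, 1, 1] count blocks of size ≥ k; block sizes are [3, 1].
λ = 3: successive nullity increments [1] count blocks of size ≥ k; block sizes are [1].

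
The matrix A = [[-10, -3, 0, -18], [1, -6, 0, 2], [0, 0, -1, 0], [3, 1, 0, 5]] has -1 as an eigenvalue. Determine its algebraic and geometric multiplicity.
The characteristic polynomial is (x + 1)^2(x + 5)^2, so the factor x + 1 appears with exponent 2: the algebraic multiplicity is 2.

rank(A + I) = 2, so the eigenspace has dimension 4 - 2 = 2: the geometric multiplicity is 2.

algebraic multiplicity 2, geometric multiplicity 2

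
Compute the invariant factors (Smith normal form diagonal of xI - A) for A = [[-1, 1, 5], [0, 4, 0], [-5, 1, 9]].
The Jordan structure of A has elementary divisors (x - 4)^2, (x - 4). Arranging the block sizes at each eigenvalue in decreasing order and taking row products gives the invariant factors.

Invariant factors (smallest first, each dividing the next): x - 4, (x - 4)^2.

Check: the last factor (x - 4)^2 is the minimal polynomial, and the product (x - 4)^3 is the characteristic polynomial.

x - 4, (x - 4)^2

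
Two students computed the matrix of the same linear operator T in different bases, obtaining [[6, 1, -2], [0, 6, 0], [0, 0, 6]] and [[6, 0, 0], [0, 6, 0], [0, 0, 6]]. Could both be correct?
Both have characteristic polynomial (x - 6)^3, but the minimal polynomial of A is (x - 6)^2 while the minimal polynomial of B is x - 6. The minimal polynomial is a similarity invariant, so A and B are not similar.

No.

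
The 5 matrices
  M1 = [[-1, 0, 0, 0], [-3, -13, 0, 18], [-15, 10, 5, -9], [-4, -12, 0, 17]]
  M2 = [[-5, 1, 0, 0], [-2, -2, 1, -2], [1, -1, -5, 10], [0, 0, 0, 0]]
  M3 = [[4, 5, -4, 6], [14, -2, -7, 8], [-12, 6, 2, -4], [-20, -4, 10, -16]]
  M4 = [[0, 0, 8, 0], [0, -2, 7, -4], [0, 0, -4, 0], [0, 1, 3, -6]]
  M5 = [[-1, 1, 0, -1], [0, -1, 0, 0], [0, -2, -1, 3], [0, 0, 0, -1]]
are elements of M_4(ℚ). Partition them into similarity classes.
Characteristic polynomials: χ_{M1} = (x - 5)^2(x + 1)^2, χ_{M2} = x(x + 4)^3, χ_{M3} = x(x + 4)^3, χ_{M4} = x(x + 4)^3, χ_{M5} = (x + 1)^4.

{M1}: invariant factors (x - 5)^2(x + 1)^2.

{M2, M3, M4}: invariant factors x(x + 4)^3.

{M5}: invariant factors (x + 1)^2, (x + 1)^2.

Matrices are similar if and only if their invariant-factor lists agree; the partition into similarity classes is {M1}, {M2, M3, M4}, {M5}.

3 classes: {M1}, {M2, M3, M4}, {M5}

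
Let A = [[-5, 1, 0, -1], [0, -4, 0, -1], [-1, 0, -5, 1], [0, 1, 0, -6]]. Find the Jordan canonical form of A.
J = [[-5, 1, 0, 0], [0, -5, 0, 0], [0, 0, -5, 1], [0, 0, 0, -5]]

The characteristic polynomial is det(xI - A) = (x + 5)^4, so the eigenvalues are -5 (algebraic multiplicity 4).

For λ = -5: rank(A + 5I) = 2, rank((A + 5I)^2) = 0. The eigenspace has dimension 4 - 2 = 2, so there are 2 Jordan blocks; the rank sequence gives block sizes [2, 2].

Assembling the blocks gives the Jordan form J above.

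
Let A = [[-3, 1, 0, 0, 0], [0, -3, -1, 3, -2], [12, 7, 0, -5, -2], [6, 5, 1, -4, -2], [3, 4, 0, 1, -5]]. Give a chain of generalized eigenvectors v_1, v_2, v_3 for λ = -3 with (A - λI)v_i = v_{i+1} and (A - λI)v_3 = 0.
We seek v_1 ∈ ker((A + 3I)^3) \ ker((A + 3I)^2), then set v_{i+1} = (A + 3I) v_i.

One such chain is v_1 = [[0, 0, -2, -1, -1]]^T, v_2 = [[0, 1, 1, 1, 1]]^T, v_3 = [[1, 0, 3, 3, 3]]^T. Check: (A + 3I) v_3 = [[0, 0, 0, 0, 0]]^T = 0.

v_1 = [[0, 0, -2, -1, -1]]^T, v_2 = [[0, 1, 1, 1, 1]]^T, v_3 = [[1, 0, 3, 3, 3]]^T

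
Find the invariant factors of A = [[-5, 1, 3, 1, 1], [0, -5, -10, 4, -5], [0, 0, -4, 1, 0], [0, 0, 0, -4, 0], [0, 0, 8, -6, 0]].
x(x + 4)^2(x + 5)^2

The Jordan structure of A has elementary divisors (x + 5)^2, (x + 4)^2, x. Arranging the block sizes at each eigenvalue in decreasing order and taking row products gives the invariant factors.

Invariant factors (smallest first, each dividing the next): x(x + 4)^2(x + 5)^2.

Check: the last factor x(x + 4)^2(x + 5)^2 is the minimal polynomial, and the product x(x + 4)^2(x + 5)^2 is the characteristic polynomial.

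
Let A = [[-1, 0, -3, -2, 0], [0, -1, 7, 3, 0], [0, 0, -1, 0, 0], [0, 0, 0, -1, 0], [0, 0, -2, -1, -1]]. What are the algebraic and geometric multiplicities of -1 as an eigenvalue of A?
algebraic multiplicity 5, geometric multiplicity 3

The characteristic polynomial is (x + 1)^5, so the factor x + 1 appears with exponent 5: the algebraic multiplicity is 5.

rank(A + I) = 2, so the eigenspace has dimension 5 - 2 = 3: the geometric multiplicity is 3.

Since 3 < 5, A is not diagonalizable.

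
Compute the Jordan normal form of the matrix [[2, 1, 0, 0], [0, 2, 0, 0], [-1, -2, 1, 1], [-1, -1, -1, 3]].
J = [[2, 1, 0, 0], [0, 2, 0, 0], [0, 0, 2, 1], [0, 0, 0, 2]]

The characteristic polynomial is det(xI - A) = (x - 2)^4, so the eigenvalues are 2 (algebraic multiplicity 4).

For λ = 2: rank(A - 2I) = 2, rank((A - 2I)^2) = 0. The eigenspace has dimension 4 - 2 = 2, so there are 2 Jordan blocks; the rank sequence gives block sizes [2, 2].

Assembling the blocks gives the Jordan form J above.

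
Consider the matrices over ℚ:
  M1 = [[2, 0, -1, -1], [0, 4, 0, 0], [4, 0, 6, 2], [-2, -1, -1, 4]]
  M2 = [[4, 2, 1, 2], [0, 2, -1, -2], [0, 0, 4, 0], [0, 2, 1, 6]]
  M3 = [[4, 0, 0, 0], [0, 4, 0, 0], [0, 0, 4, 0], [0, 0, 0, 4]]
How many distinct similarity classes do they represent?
3 classes: {M1}, {M2}, {M3}

Characteristic polynomials: χ_{M1} = (x - 4)^4, χ_{M2} = (x - 4)^4, χ_{M3} = (x - 4)^4.

{M1}: invariant factors x - 4, (x - 4)^3.

{M2}: invariant factors x - 4, x - 4, (x - 4)^2.

{M3}: invariant factors x - 4, x - 4, x - 4, x - 4.

Matrices are similar if and only if their invariant-factor lists agree; the partition into similarity classes is {M1}, {M2}, {M3}.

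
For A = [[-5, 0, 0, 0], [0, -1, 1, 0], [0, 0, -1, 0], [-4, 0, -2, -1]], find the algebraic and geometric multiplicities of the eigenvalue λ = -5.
The characteristic polynomial is (x + 1)^3(x + 5), so the factor x + 5 appears with exponent 1: the algebraic multiplicity is 1.

rank(A + 5I) = 3, so the eigenspace has dimension 4 - 3 = 1: the geometric multiplicity is 1.

algebraic multiplicity 1, geometric multiplicity 1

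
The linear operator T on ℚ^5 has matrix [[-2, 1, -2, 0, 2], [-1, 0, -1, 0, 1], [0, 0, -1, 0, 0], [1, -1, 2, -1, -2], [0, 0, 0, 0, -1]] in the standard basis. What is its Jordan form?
The characteristic polynomial is det(xI - A) = (x + 1)^5, so the eigenvalues are -1 (algebraic multiplicity 5).

For λ = -1: rank(A + I) = 2, rank((A + I)^2) = 1, rank((A + I)^3) = 0. The eigenspace has dimension 5 - 2 = 3, so there are 3 Jordan blocks; the rank sequence gives block sizes [3, 1, 1].

Assembling the blocks gives the Jordan form J above.

J = [[-1, 1, 0, 0, 0], [0, -1, 1, 0, 0], [0, 0, -1, 0, 0], [0, 0, 0, -1, 0], [0, 0, 0, 0, -1]]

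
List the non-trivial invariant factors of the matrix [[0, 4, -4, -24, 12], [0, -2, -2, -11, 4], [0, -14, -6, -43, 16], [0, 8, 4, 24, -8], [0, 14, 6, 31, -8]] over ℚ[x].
x, x(x - 4)(x - 2)^2

The Jordan structure of A has elementary divisors x, x, (x - 2)^2, (x - 4). Arranging the block sizes at each eigenvalue in decreasing order and taking row products gives the invariant factors.

Invariant factors (smallest first, each dividing the next): x, x(x - 4)(x - 2)^2.

Check: the last factor x(x - 4)(x - 2)^2 is the minimal polynomial, and the product x^2(x - 4)(x - 2)^2 is the characteristic polynomial.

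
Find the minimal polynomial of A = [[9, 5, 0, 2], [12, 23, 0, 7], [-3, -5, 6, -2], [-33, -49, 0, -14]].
m_A(x) = (x - 6)^3

The characteristic polynomial factors as (x - 6)^4. The minimal polynomial is ∏(x - λ)^{k_λ} where k_λ is the size of the largest Jordan block at λ.

For λ = 6: rank(A - 6I) = 2, and the largest Jordan block has size 3 (the smallest k with rank((A - 6I)^k) = rank((A - 6I)^(k+1))).

So m_A(x) = (x - 6)^3.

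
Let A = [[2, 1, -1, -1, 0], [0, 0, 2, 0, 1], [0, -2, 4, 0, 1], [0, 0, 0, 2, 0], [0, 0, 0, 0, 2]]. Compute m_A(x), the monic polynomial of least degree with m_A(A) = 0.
m_A(x) = (x - 2)^2

The characteristic polynomial factors as (x - 2)^5. The minimal polynomial is ∏(x - λ)^{k_λ} where k_λ is the size of the largest Jordan block at λ.

For λ = 2: rank(A - 2I) = 2, and the largest Jordan block has size 2 (the smallest k with rank((A - 2I)^k) = rank((A - 2I)^(k+1))).

So m_A(x) = (x - 2)^2.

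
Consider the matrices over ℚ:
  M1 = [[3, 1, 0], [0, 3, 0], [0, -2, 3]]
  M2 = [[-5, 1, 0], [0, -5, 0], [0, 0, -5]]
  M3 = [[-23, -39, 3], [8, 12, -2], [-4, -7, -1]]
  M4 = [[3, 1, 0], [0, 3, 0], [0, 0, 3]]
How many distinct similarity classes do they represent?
3 classes: {M1, M4}, {M2}, {M3}

Characteristic polynomials: χ_{M1} = (x - 3)^3, χ_{M2} = (x + 5)^3, χ_{M3} = (x + 2)(x + 5)^2, χ_{M4} = (x - 3)^3.

{M1, M4}: invariant factors x - 3, (x - 3)^2.

{M2}: invariant factors x + 5, (x + 5)^2.

{M3}: invariant factors (x + 2)(x + 5)^2.

Matrices are similar if and only if their invariant-factor lists agree; the partition into similarity classes is {M1, M4}, {M2}, {M3}.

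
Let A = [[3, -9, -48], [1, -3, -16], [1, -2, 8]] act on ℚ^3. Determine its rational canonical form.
The invariant factors of A (the non-unit diagonal entries of the Smith normal form of xI - A over ℚ[x]) are x(x - 4)^2, each dividing the next. The characteristic polynomial is their product, x(x - 4)^2.

The rational canonical form is the block-diagonal matrix of companion matrices C(f_i):
R = [[0, 0, 0], [1, 0, -16], [0, 1, 8]].

R = [[0, 0, 0], [1, 0, -16], [0, 1, 8]]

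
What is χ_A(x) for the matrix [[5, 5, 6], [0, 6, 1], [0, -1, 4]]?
xI - A = [[x - 5, -5, -6], [0, x - 6, -1], [0, 1, x - 4]].

Expanding det(xI - A) along the first row:
det(xI - A) = + (x - 5)·det([[x - 6, -1], [1, x - 4]]) - (-5)·det([[0, -1], [0, x - 4]]) + (-6)·det([[0, x - 6], [0, 1]]).

Evaluating gives χ_A(x) = x^3 - 15x^2 + 75x - 125 = (x - 5)^3.

χ_A(x) = (x - 5)^3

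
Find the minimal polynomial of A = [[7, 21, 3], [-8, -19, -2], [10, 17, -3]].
m_A(x) = (x + 5)^3

The characteristic polynomial factors as (x + 5)^3. The minimal polynomial is ∏(x - λ)^{k_λ} where k_λ is the size of the largest Jordan block at λ.

For λ = -5: rank(A + 5I) = 2, and the largest Jordan block has size 3 (the smallest k with rank((A + 5I)^k) = rank((A + 5I)^(k+1))).

So m_A(x) = (x + 5)^3.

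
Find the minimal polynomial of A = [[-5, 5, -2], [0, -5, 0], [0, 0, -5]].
The characteristic polynomial factors as (x + 5)^3. The minimal polynomial is ∏(x - λ)^{k_λ} where k_λ is the size of the largest Jordan block at λ.

For λ = -5: rank(A + 5I) = 1, and the largest Jordan block has size 2 (the smallest k with rank((A + 5I)^k) = rank((A + 5I)^(k+1))).

So m_A(x) = (x + 5)^2.

m_A(x) = (x + 5)^2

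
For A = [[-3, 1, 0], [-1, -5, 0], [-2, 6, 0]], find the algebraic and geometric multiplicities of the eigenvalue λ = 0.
algebraic multiplicity 1, geometric multiplicity 1

The characteristic polynomial is x(x + 4)^2, so the factor x appears with exponent 1: the algebraic multiplicity is 1.

rank(A) = 2, so the eigenspace has dimension 3 - 2 = 1: the geometric multiplicity is 1.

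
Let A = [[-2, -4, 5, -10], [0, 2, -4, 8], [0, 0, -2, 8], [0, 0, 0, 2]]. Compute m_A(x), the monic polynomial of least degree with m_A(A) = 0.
m_A(x) = (x - 2)(x + 2)^2

The characteristic polynomial factors as (x - 2)^2(x + 2)^2. The minimal polynomial is ∏(x - λ)^{k_λ} where k_λ is the size of the largest Jordan block at λ.

For λ = -2: rank(A + 2I) = 3, and the largest Jordan block has size 2 (the smallest k with rank((A + 2I)^k) = rank((A + 2I)^(k+1))).
For λ = 2: rank(A - 2I) = 2, and the largest Jordan block has size 1 (the smallest k with rank((A - 2I)^k) = rank((A - 2I)^(k+1))).

So m_A(x) = (x - 2)(x + 2)^2.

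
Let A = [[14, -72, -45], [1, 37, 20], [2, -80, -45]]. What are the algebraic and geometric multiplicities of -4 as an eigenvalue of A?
The characteristic polynomial is (x - 5)^2(x + 4), so the factor x + 4 appears with exponent 1: the algebraic multiplicity is 1.

rank(A + 4I) = 2, so the eigenspace has dimension 3 - 2 = 1: the geometric multiplicity is 1.

algebraic multiplicity 1, geometric multiplicity 1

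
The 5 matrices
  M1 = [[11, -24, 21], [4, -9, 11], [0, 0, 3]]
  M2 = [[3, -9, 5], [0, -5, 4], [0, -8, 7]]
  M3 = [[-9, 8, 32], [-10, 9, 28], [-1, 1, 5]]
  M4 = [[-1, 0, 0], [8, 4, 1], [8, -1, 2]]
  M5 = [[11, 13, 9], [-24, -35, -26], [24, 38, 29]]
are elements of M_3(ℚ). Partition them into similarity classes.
Characteristic polynomials: χ_{M1} = (x - 3)^2(x + 1), χ_{M2} = (x - 3)^2(x + 1), χ_{M3} = (x - 3)^2(x + 1), χ_{M4} = (x - 3)^2(x + 1), χ_{M5} = (x - 3)^2(x + 1).

{M1, M2, M3, M4, M5}: invariant factors (x - 3)^2(x + 1).

Matrices are similar if and only if their invariant-factor lists agree; the partition into similarity classes is {M1, M2, M3, M4, M5}.

1 class: {M1, M2, M3, M4, M5}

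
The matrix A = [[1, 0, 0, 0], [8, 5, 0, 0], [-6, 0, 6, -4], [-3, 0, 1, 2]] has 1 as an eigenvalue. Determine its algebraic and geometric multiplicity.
algebraic multiplicity 1, geometric multiplicity 1

The characteristic polynomial is (x - 5)(x - 4)^2(x - 1), so the factor x - 1 appears with exponent 1: the algebraic multiplicity is 1.

rank(A - I) = 3, so the eigenspace has dimension 4 - 3 = 1: the geometric multiplicity is 1.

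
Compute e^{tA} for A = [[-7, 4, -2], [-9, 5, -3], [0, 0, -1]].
e^{tA} = [[(1 - 6*t)*e^{-t}, 4*t*e^{-t}, -2*t*e^{-t}], [-9*t*e^{-t}, (6*t + 1)*e^{-t}, -3*t*e^{-t}], [0, 0, e^{-t}]]

A has Jordan form J = [[-1, 1, 0], [0, -1, 0], [0, 0, -1]] with A = PJP^{-1}, so e^{tA} = P e^{tJ} P^{-1}.

For a Jordan block J_k(λ), e^{tJ_k(λ)} = e^{λt} · (I + tN + t^2 N^2/2! + ... + t^{k-1} N^{k-1}/(k-1)!) where N is the nilpotent superdiagonal part.

Assembling the blocks and conjugating back gives the entries of e^{tA} as shown above.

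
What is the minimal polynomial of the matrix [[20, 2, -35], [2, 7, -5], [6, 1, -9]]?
m_A(x) = (x - 6)^3

The characteristic polynomial factors as (x - 6)^3. The minimal polynomial is ∏(x - λ)^{k_λ} where k_λ is the size of the largest Jordan block at λ.

For λ = 6: rank(A - 6I) = 2, and the largest Jordan block has size 3 (the smallest k with rank((A - 6I)^k) = rank((A - 6I)^(k+1))).

So m_A(x) = (x - 6)^3.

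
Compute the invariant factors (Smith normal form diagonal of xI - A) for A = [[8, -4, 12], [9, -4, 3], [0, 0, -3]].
(x - 2)^2(x + 3)

The Jordan structure of A has elementary divisors (x + 3), (x - 2)^2. Arranging the block sizes at each eigenvalue in decreasing order and taking row products gives the invariant factors.

Invariant factors (smallest first, each dividing the next): (x - 2)^2(x + 3).

Check: the last factor (x - 2)^2(x + 3) is the minimal polynomial, and the product (x - 2)^2(x + 3) is the characteristic polynomial.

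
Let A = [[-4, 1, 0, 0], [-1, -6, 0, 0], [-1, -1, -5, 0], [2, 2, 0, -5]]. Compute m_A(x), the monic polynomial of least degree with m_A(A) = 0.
The characteristic polynomial factors as (x + 5)^4. The minimal polynomial is ∏(x - λ)^{k_λ} where k_λ is the size of the largest Jordan block at λ.

For λ = -5: rank(A + 5I) = 1, and the largest Jordan block has size 2 (the smallest k with rank((A + 5I)^k) = rank((A + 5I)^(k+1))).

So m_A(x) = (x + 5)^2.

m_A(x) = (x + 5)^2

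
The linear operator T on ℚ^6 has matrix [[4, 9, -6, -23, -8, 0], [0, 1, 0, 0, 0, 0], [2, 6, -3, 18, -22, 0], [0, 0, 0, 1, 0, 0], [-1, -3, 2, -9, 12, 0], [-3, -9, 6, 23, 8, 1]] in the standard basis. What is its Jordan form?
The characteristic polynomial is det(xI - A) = (x - 6)^2(x - 1)^4, so the eigenvalues are 1 (algebraic multiplicity 4), 6 (algebraic multiplicity 2).

For λ = 1: rank(A - I) = 2. The eigenspace has dimension 6 - 2 = 4, so there are 4 Jordan blocks; the rank sequence gives block sizes [1, 1, 1, 1].

For λ = 6: rank(A - 6I) = 5, rank((A - 6I)^2) = 4. The eigenspace has dimension 6 - 5 = 1, so there is 1 Jordan block; the rank sequence gives block sizes [2].

Assembling the blocks gives the Jordan form J above.

J = [[1, 0, 0, 0, 0, 0], [0, 1, 0, 0, 0, 0], [0, 0, 1, 0, 0, 0], [0, 0, 0, 1, 0, 0], [0, 0, 0, 0, 6, 1], [0, 0, 0, 0, 0, 6]]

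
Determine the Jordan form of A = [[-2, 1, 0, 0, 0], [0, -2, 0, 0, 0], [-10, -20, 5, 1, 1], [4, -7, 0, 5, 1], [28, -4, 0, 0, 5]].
J = [[-2, 1, 0, 0, 0], [0, -2, 0, 0, 0], [0, 0, 5, 1, 0], [0, 0, 0, 5, 1], [0, 0, 0, 0, 5]]

The characteristic polynomial is det(xI - A) = (x - 5)^3(x + 2)^2, so the eigenvalues are -2 (algebraic multiplicity 2), 5 (algebraic multiplicity 3).

For λ = -2: rank(A + 2I) = 4, rank((A + 2I)^2) = 3. The eigenspace has dimension 5 - 4 = 1, so there is 1 Jordan block; the rank sequence gives block sizes [2].

For λ = 5: rank(A - 5I) = 4, rank((A - 5I)^2) = 3, rank((A - 5I)^3) = 2. The eigenspace has dimension 5 - 4 = 1, so there is 1 Jordan block; the rank sequence gives block sizes [3].

Assembling the blocks gives the Jordan form J above.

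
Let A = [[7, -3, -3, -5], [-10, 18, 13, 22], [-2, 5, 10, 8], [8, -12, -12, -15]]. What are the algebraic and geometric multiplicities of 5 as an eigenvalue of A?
algebraic multiplicity 4, geometric multiplicity 2

The characteristic polynomial is (x - 5)^4, so the factor x - 5 appears with exponent 4: the algebraic multiplicity is 4.

rank(A - 5I) = 2, so the eigenspace has dimension 4 - 2 = 2: the geometric multiplicity is 2.

Since 2 < 4, A is not diagonalizable.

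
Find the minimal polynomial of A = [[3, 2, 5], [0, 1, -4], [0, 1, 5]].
m_A(x) = (x - 3)^3

The characteristic polynomial factors as (x - 3)^3. The minimal polynomial is ∏(x - λ)^{k_λ} where k_λ is the size of the largest Jordan block at λ.

For λ = 3: rank(A - 3I) = 2, and the largest Jordan block has size 3 (the smallest k with rank((A - 3I)^k) = rank((A - 3I)^(k+1))).

So m_A(x) = (x - 3)^3.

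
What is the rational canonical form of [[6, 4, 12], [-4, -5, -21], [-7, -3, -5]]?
R = [[0, 0, 4], [1, 0, -2], [0, 1, -4]]

The invariant factors of A (the non-unit diagonal entries of the Smith normal form of xI - A over ℚ[x]) are (x + 2)(x^2 + 2x - 2), each dividing the next. The characteristic polynomial is their product, (x + 2)(x^2 + 2x - 2).

The rational canonical form is the block-diagonal matrix of companion matrices C(f_i):
R = [[0, 0, 4], [1, 0, -2], [0, 1, -4]].

Note the characteristic polynomial does not split into linear factors over ℚ, so A has no Jordan form over ℚ; the rational canonical form exists over any field.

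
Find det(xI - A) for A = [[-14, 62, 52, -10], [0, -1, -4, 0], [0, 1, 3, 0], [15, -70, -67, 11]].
xI - A = [[x + 14, -62, -52, 10], [0, x + 1, 4, 0], [0, -1, x - 3, 0], [-15, 70, 67, x - 11]].

Expanding det(xI - A) along the first row:
det(xI - A) = + (x + 14)·det([[x + 1, 4, 0], [-1, x - 3, 0], [70, 67, x - 11]]) - (-62)·det([[0, 4, 0], [0, x - 3, 0], [-15, 67, x - 11]]) + (-52)·det([[0, x + 1, 0], [0, -1, 0], [-15, 70, x - 11]]) - (10)·det([[0, x + 1, 4], [0, -1, x - 3], [-15, 70, 67]]).

Evaluating gives χ_A(x) = x^4 + x^3 - 9x^2 + 11x - 4 = (x - 1)^3(x + 4).

χ_A(x) = (x - 1)^3(x + 4)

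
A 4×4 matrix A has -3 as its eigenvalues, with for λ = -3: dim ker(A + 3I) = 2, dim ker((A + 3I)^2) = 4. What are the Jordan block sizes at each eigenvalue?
λ = -3: successive nullity increments [2, 2] count blocks of size ≥ k; block sizes are [2, 2].

Jordan blocks: (-3, 2), (-3, 2)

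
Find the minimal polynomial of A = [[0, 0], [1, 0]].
m_A(x) = x^2

The characteristic polynomial factors as x^2. The minimal polynomial is ∏(x - λ)^{k_λ} where k_λ is the size of the largest Jordan block at λ.

For λ = 0: rank(A) = 1, and the largest Jordan block has size 2 (the smallest k with rank(A^k) = rank(A^(k+1))).

So m_A(x) = x^2.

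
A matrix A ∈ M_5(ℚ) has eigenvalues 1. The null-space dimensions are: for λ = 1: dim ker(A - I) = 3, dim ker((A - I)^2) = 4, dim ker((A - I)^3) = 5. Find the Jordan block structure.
Jordan blocks: (1, 3), (1, 1), (1, 1)

λ = 1: successive nullity increments [3, 1, 1] count blocks of size ≥ k; block sizes are [3, 1, 1].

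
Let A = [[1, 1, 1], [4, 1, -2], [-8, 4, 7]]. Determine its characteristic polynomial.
χ_A(x) = (x - 3)^3

xI - A = [[x - 1, -1, -1], [-4, x - 1, 2], [8, -4, x - 7]].

Expanding det(xI - A) along the first row:
det(xI - A) = + (x - 1)·det([[x - 1, 2], [-4, x - 7]]) - (-1)·det([[-4, 2], [8, x - 7]]) + (-1)·det([[-4, x - 1], [8, -4]]).

Evaluating gives χ_A(x) = x^3 - 9x^2 + 27x - 27 = (x - 3)^3.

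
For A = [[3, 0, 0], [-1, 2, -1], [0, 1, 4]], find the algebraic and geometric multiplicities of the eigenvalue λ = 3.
The characteristic polynomial is (x - 3)^3, so the factor x - 3 appears with exponent 3: the algebraic multiplicity is 3.

rank(A - 3I) = 2, so the eigenspace has dimension 3 - 2 = 1: the geometric multiplicity is 1.

Since 1 < 3, A is not diagonalizable.

algebraic multiplicity 3, geometric multiplicity 1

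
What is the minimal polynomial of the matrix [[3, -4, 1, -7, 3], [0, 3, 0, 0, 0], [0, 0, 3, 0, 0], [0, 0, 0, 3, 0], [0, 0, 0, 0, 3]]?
The characteristic polynomial factors as (x - 3)^5. The minimal polynomial is ∏(x - λ)^{k_λ} where k_λ is the size of the largest Jordan block at λ.

For λ = 3: rank(A - 3I) = 1, and the largest Jordan block has size 2 (the smallest k with rank((A - 3I)^k) = rank((A - 3I)^(k+1))).

So m_A(x) = (x - 3)^2.

m_A(x) = (x - 3)^2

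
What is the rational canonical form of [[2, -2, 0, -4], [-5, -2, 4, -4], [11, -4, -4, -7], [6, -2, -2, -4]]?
The invariant factors of A (the non-unit diagonal entries of the Smith normal form of xI - A over ℚ[x]) are x^2 + 4x + 2, x^2 + 4x + 2, each dividing the next. The characteristic polynomial is their product, (x^2 + 4x + 2)^2.

The rational canonical form is the block-diagonal matrix of companion matrices C(f_i):
R = [[0, -2, 0, 0], [1, -4, 0, 0], [0, 0, 0, -2], [0, 0, 1, -4]].

Note the characteristic polynomial does not split into linear factors over ℚ, so A has no Jordan form over ℚ; the rational canonical form exists over any field.

R = [[0, -2, 0, 0], [1, -4, 0, 0], [0, 0, 0, -2], [0, 0, 1, -4]]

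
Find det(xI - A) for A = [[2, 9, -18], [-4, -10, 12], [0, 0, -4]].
χ_A(x) = (x + 4)^3

xI - A = [[x - 2, -9, 18], [4, x + 10, -12], [0, 0, x + 4]].

Expanding det(xI - A) along the first row:
det(xI - A) = + (x - 2)·det([[x + 10, -12], [0, x + 4]]) - (-9)·det([[4, -12], [0, x + 4]]) + (18)·det([[4, x + 10], [0, 0]]).

Evaluating gives χ_A(x) = x^3 + 12x^2 + 48x + 64 = (x + 4)^3.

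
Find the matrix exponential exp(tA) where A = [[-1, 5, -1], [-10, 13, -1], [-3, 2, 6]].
A has Jordan form J = [[6, 1, 0], [0, 6, 1], [0, 0, 6]] with A = PJP^{-1}, so e^{tA} = P e^{tJ} P^{-1}.

For a Jordan block J_k(λ), e^{tJ_k(λ)} = e^{λt} · (I + tN + t^2 N^2/2! + ... + t^{k-1} N^{k-1}/(k-1)!) where N is the nilpotent superdiagonal part.

Assembling the blocks and conjugating back gives the entries of e^{tA} as shown above.

e^{tA} = [[(t^2 - 7*t + 1)*e^{6*t}, t*(5 - t)*e^{6*t}, t*(t - 1)*e^{6*t}], [t*(3*t - 20)*e^{6*t}/2, (-3*t^2 + 14*t + 2)*e^{6*t}/2, t*(3*t - 2)*e^{6*t}/2], [t*(t - 6)*e^{6*t}/2, t*(4 - t)*e^{6*t}/2, (t^2 + 2)*e^{6*t}/2]]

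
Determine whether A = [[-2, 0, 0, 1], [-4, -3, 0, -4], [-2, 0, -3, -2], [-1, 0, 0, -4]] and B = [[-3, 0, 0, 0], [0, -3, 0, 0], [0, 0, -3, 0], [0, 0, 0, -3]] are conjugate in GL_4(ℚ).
Both have characteristic polynomial (x + 3)^4, but the minimal polynomial of A is (x + 3)^2 while the minimal polynomial of B is x + 3. The minimal polynomial is a similarity invariant, so A and B are not similar.

No.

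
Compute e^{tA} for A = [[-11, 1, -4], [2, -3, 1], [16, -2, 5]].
e^{tA} = [[(t^2 - 8*t + 1)*e^{-3*t}, t*e^{-3*t}, t*(t - 8)*e^{-3*t}/2], [2*t*e^{-3*t}, e^{-3*t}, t*e^{-3*t}], [2*t*(8 - t)*e^{-3*t}, -2*t*e^{-3*t}, (-t^2 + 8*t + 1)*e^{-3*t}]]

A has Jordan form J = [[-3, 1, 0], [0, -3, 1], [0, 0, -3]] with A = PJP^{-1}, so e^{tA} = P e^{tJ} P^{-1}.

For a Jordan block J_k(λ), e^{tJ_k(λ)} = e^{λt} · (I + tN + t^2 N^2/2! + ... + t^{k-1} N^{k-1}/(k-1)!) where N is the nilpotent superdiagonal part.

Assembling the blocks and conjugating back gives the entries of e^{tA} as shown above.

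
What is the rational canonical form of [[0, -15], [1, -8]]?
The invariant factors of A (the non-unit diagonal entries of the Smith normal form of xI - A over ℚ[x]) are (x + 3)(x + 5), each dividing the next. The characteristic polynomial is their product, (x + 3)(x + 5).

The rational canonical form is the block-diagonal matrix of companion matrices C(f_i):
R = [[0, -15], [1, -8]].

R = [[0, -15], [1, -8]]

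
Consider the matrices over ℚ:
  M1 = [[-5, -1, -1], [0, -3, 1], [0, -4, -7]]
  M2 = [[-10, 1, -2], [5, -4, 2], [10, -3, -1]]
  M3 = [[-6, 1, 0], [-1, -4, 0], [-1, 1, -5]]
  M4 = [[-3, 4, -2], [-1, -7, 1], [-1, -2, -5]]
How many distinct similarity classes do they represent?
2 classes: {M1, M2, M4}, {M3}

Characteristic polynomials: χ_{M1} = (x + 5)^3, χ_{M2} = (x + 5)^3, χ_{M3} = (x + 5)^3, χ_{M4} = (x + 5)^3.

{M1, M2, M4}: invariant factors (x + 5)^3.

{M3}: invariant factors x + 5, (x + 5)^2.

Matrices are similar if and only if their invariant-factor lists agree; the partition into similarity classes is {M1, M2, M4}, {M3}.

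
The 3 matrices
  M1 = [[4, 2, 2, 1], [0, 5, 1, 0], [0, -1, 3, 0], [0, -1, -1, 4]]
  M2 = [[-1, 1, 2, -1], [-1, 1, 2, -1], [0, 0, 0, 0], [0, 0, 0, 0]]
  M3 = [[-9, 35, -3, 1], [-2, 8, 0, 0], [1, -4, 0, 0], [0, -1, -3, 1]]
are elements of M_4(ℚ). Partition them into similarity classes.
Characteristic polynomials: χ_{M1} = (x - 4)^4, χ_{M2} = x^4, χ_{M3} = x^4.

{M1}: invariant factors x - 4, (x - 4)^3.

{M2}: invariant factors x, x, x^2.

{M3}: invariant factors x, x^3.

Matrices are similar if and only if their invariant-factor lists agree; the partition into similarity classes is {M1}, {M2}, {M3}.

3 classes: {M1}, {M2}, {M3}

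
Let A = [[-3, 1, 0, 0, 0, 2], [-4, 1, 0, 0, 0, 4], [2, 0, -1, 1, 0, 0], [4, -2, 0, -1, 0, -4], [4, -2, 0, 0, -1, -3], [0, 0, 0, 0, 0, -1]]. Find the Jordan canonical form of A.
J = [[-1, 1, 0, 0, 0, 0], [0, -1, 0, 0, 0, 0], [0, 0, -1, 1, 0, 0], [0, 0, 0, -1, 0, 0], [0, 0, 0, 0, -1, 1], [0, 0, 0, 0, 0, -1]]

The characteristic polynomial is det(xI - A) = (x + 1)^6, so the eigenvalues are -1 (algebraic multiplicity 6).

For λ = -1: rank(A + I) = 3, rank((A + I)^2) = 0. The eigenspace has dimension 6 - 3 = 3, so there are 3 Jordan blocks; the rank sequence gives block sizes [2, 2, 2].

Assembling the blocks gives the Jordan form J above.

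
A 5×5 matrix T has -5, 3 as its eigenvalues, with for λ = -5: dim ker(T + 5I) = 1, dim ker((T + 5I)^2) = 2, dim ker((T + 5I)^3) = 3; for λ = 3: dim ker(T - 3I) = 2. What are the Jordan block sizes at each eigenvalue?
λ = -5: successive nullity increments [1, 1, 1] count blocks of size ≥ k; block sizes are [3].
λ = 3: successive nullity increments [2] count blocks of size ≥ k; block sizes are [1, 1].

Jordan blocks: (-5, 3), (3, 1), (3, 1)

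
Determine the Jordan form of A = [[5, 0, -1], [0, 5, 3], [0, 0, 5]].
The characteristic polynomial is det(xI - A) = (x - 5)^3, so the eigenvalues are 5 (algebraic multiplicity 3).

For λ = 5: rank(A - 5I) = 1, rank((A - 5I)^2) = 0. The eigenspace has dimension 3 - 1 = 2, so there are 2 Jordan blocks; the rank sequence gives block sizes [2, 1].

Assembling the blocks gives the Jordan form J above.

J = [[5, 1, 0], [0, 5, 0], [0, 0, 5]]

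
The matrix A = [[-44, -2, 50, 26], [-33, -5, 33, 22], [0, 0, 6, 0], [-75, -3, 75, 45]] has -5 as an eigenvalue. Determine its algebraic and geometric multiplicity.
The characteristic polynomial is (x - 6)^2(x + 5)^2, so the factor x + 5 appears with exponent 2: the algebraic multiplicity is 2.

rank(A + 5I) = 3, so the eigenspace has dimension 4 - 3 = 1: the geometric multiplicity is 1.

Since 1 < 2, A is not diagonalizable.

algebraic multiplicity 2, geometric multiplicity 1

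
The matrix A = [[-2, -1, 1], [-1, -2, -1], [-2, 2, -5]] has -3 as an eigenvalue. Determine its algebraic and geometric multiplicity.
The characteristic polynomial is (x + 3)^3, so the factor x + 3 appears with exponent 3: the algebraic multiplicity is 3.

rank(A + 3I) = 1, so the eigenspace has dimension 3 - 1 = 2: the geometric multiplicity is 2.

Since 2 < 3, A is not diagonalizable.

algebraic multiplicity 3, geometric multiplicity 2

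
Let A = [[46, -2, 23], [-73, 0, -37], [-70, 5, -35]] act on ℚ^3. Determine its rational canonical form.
The invariant factors of A (the non-unit diagonal entries of the Smith normal form of xI - A over ℚ[x]) are (x - 5)(x - 3)^2, each dividing the next. The characteristic polynomial is their product, (x - 5)(x - 3)^2.

The rational canonical form is the block-diagonal matrix of companion matrices C(f_i):
R = [[0, 0, 45], [1, 0, -39], [0, 1, 11]].

R = [[0, 0, 45], [1, 0, -39], [0, 1, 11]]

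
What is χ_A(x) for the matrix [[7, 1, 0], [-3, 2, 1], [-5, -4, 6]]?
xI - A = [[x - 7, -1, 0], [3, x - 2, -1], [5, 4, x - 6]].

Expanding det(xI - A) along the first row:
det(xI - A) = + (x - 7)·det([[x - 2, -1], [4, x - 6]]) - (-1)·det([[3, -1], [5, x - 6]]) + (0)·det([[3, x - 2], [5, 4]]).

Evaluating gives χ_A(x) = x^3 - 15x^2 + 75x - 125 = (x - 5)^3.

χ_A(x) = (x - 5)^3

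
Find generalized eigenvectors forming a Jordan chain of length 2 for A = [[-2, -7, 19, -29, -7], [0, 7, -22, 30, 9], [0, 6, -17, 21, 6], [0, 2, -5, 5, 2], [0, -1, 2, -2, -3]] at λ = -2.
We seek v_1 ∈ ker((A + 2I)^2) \ ker(A + 2I), then set v_{i+1} = (A + 2I) v_i.

One such chain is v_1 = [[-3, 1, -1, -1, 0]]^T, v_2 = [[3, 1, 0, 0, -1]]^T. Check: (A + 2I) v_2 = [[0, 0, 0, 0, 0]]^T = 0.

v_1 = [[-3, 1, -1, -1, 0]]^T, v_2 = [[3, 1, 0, 0, -1]]^T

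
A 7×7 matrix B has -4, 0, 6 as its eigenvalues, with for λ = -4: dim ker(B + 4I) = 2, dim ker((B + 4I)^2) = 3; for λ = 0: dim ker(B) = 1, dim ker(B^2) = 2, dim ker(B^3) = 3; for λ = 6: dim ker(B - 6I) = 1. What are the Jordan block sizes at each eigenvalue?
λ = -4: successive nullity increments [2, 1] count blocks of size ≥ k; block sizes are [2, 1].
λ = 0: successive nullity increments [1, 1, 1] count blocks of size ≥ k; block sizes are [3].
λ = 6: successive nullity increments [1] count blocks of size ≥ k; block sizes are [1].

Jordan blocks: (-4, 2), (-4, 1), (0, 3), (6, 1)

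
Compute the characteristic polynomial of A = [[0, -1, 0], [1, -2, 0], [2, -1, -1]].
xI - A = [[x, 1, 0], [-1, x + 2, 0], [-2, 1, x + 1]].

Expanding det(xI - A) along the first row:
det(xI - A) = + (x)·det([[x + 2, 0], [1, x + 1]]) - (1)·det([[-1, 0], [-2, x + 1]]) + (0)·det([[-1, x + 2], [-2, 1]]).

Evaluating gives χ_A(x) = x^3 + 3x^2 + 3x + 1 = (x + 1)^3.

χ_A(x) = (x + 1)^3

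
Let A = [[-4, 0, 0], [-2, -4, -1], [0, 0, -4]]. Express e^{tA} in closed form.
A has Jordan form J = [[-4, 1, 0], [0, -4, 0], [0, 0, -4]] with A = PJP^{-1}, so e^{tA} = P e^{tJ} P^{-1}.

For a Jordan block J_k(λ), e^{tJ_k(λ)} = e^{λt} · (I + tN + t^2 N^2/2! + ... + t^{k-1} N^{k-1}/(k-1)!) where N is the nilpotent superdiagonal part.

Assembling the blocks and conjugating back gives the entries of e^{tA} as shown above.

e^{tA} = [[e^{-4*t}, 0, 0], [-2*t*e^{-4*t}, e^{-4*t}, -t*e^{-4*t}], [0, 0, e^{-4*t}]]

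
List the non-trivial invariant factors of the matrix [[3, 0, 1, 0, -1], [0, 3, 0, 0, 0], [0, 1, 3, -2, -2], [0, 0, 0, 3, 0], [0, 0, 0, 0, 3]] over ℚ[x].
x - 3, x - 3, (x - 3)^3

The Jordan structure of A has elementary divisors (x - 3)^3, (x - 3), (x - 3). Arranging the block sizes at each eigenvalue in decreasing order and taking row products gives the invariant factors.

Invariant factors (smallest first, each dividing the next): x - 3, x - 3, (x - 3)^3.

Check: the last factor (x - 3)^3 is the minimal polynomial, and the product (x - 3)^5 is the characteristic polynomial.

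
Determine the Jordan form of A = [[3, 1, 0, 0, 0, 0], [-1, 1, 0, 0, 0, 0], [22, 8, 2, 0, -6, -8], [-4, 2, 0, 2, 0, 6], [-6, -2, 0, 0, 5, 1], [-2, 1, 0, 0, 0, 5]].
The characteristic polynomial is det(xI - A) = (x - 5)^2(x - 2)^4, so the eigenvalues are 2 (algebraic multiplicity 4), 5 (algebraic multiplicity 2).

For λ = 2: rank(A - 2I) = 3, rank((A - 2I)^2) = 2. The eigenspace has dimension 6 - 3 = 3, so there are 3 Jordan blocks; the rank sequence gives block sizes [2, 1, 1].

For λ = 5: rank(A - 5I) = 5, rank((A - 5I)^2) = 4. The eigenspace has dimension 6 - 5 = 1, so there is 1 Jordan block; the rank sequence gives block sizes [2].

Assembling the blocks gives the Jordan form J above.

J = [[2, 1, 0, 0, 0, 0], [0, 2, 0, 0, 0, 0], [0, 0, 2, 0, 0, 0], [0, 0, 0, 2, 0, 0], [0, 0, 0, 0, 5, 1], [0, 0, 0, 0, 0, 5]]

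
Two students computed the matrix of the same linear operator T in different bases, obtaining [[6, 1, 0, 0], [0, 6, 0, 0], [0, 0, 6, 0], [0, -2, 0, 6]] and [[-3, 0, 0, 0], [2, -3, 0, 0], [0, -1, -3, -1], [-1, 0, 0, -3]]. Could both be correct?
trace(A) = 24 but trace(B) = -12. The trace is a similarity invariant, so A and B are not similar.

No.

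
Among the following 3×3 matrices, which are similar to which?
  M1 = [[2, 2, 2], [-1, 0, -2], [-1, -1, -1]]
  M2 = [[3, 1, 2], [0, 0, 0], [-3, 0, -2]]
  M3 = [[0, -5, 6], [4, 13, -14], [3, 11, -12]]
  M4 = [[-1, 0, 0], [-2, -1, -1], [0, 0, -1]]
2 classes: {M1, M2, M3}, {M4}

Characteristic polynomials: χ_{M1} = x^2(x - 1), χ_{M2} = x^2(x - 1), χ_{M3} = x^2(x - 1), χ_{M4} = (x + 1)^3.

{M1, M2, M3}: invariant factors x^2(x - 1).

{M4}: invariant factors x + 1, (x + 1)^2.

Matrices are similar if and only if their invariant-factor lists agree; the partition into similarity classes is {M1, M2, M3}, {M4}.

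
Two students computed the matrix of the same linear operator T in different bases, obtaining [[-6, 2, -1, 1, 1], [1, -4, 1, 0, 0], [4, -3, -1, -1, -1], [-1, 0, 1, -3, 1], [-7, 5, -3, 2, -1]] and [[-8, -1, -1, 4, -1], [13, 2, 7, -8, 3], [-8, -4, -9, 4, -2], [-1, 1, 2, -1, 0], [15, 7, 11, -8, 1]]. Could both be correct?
Yes.

Two matrices over a field are similar if and only if they have the same invariant factors.

Both A and B have characteristic polynomial (x + 3)^5 and minimal polynomial (x + 3)^3. Computing further, both have invariant factors (x + 3)^2, (x + 3)^3. Hence A and B are similar.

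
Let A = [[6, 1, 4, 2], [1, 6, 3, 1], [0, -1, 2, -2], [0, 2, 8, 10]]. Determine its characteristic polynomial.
xI - A = [[x - 6, -1, -4, -2], [-1, x - 6, -3, -1], [0, 1, x - 2, 2], [0, -2, -8, x - 10]].

Expanding det(xI - A) along the first row:
det(xI - A) = + (x - 6)·det([[x - 6, -3, -1], [1, x - 2, 2], [-2, -8, x - 10]]) - (-1)·det([[-1, -3, -1], [0, x - 2, 2], [0, -8, x - 10]]) + (-4)·det([[-1, x - 6, -1], [0, 1, 2], [0, -2, x - 10]]) - (-2)·det([[-1, x - 6, -3], [0, 1, x - 2], [0, -2, -8]]).

Evaluating gives χ_A(x) = x^4 - 24x^3 + 216x^2 - 864x + 1296 = (x - 6)^4.

χ_A(x) = (x - 6)^4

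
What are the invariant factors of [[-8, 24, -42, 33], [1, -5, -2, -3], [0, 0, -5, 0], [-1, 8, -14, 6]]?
x + 5, (x - 3)(x + 5)^2

The Jordan structure of A has elementary divisors (x + 5)^2, (x + 5), (x - 3). Arranging the block sizes at each eigenvalue in decreasing order and taking row products gives the invariant factors.

Invariant factors (smallest first, each dividing the next): x + 5, (x - 3)(x + 5)^2.

Check: the last factor (x - 3)(x + 5)^2 is the minimal polynomial, and the product (x - 3)(x + 5)^3 is the characteristic polynomial.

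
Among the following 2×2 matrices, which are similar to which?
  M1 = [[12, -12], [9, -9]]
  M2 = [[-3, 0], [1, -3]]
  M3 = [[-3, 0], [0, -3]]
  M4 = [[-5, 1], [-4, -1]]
Characteristic polynomials: χ_{M1} = x(x - 3), χ_{M2} = (x + 3)^2, χ_{M3} = (x + 3)^2, χ_{M4} = (x + 3)^2.

{M1}: invariant factors x(x - 3).

{M2, M4}: invariant factors (x + 3)^2.

{M3}: invariant factors x + 3, x + 3.

Matrices are similar if and only if their invariant-factor lists agree; the partition into similarity classes is {M1}, {M2, M4}, {M3}.

3 classes: {M1}, {M2, M4}, {M3}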